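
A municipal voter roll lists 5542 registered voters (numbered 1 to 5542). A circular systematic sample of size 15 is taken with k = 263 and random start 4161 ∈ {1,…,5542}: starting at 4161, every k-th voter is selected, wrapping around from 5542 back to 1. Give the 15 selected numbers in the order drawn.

4161, 4424, 4687, 4950, 5213, 5476, 197, 460, 723, 986, 1249, 1512, 1775, 2038, 2301

Selection 1: 4161
Selection 2: 4161 + 263 = 4424
Selection 3: 4424 + 263 = 4687
Selection 4: 4687 + 263 = 4950
Selection 5: 4950 + 263 = 5213
Selection 6: 5213 + 263 = 5476
Selection 7: 5476 + 263 = 5739 → 5739 − 5542 = 197
Selection 8: 197 + 263 = 460
Selection 9: 460 + 263 = 723
Selection 10: 723 + 263 = 986
Selection 11: 986 + 263 = 1249
Selection 12: 1249 + 263 = 1512
Selection 13: 1512 + 263 = 1775
Selection 14: 1775 + 263 = 2038
Selection 15: 2038 + 263 = 2301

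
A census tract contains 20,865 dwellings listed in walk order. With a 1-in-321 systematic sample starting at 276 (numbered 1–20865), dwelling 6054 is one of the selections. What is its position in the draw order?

k = 321
position = (6054 − 276)/321 + 1 = 5778/321 + 1 = 18 + 1 = 19

19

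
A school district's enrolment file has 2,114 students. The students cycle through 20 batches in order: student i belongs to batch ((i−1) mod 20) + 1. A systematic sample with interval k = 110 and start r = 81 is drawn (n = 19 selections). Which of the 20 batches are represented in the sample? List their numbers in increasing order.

1, 11

Consecutive selections differ by k = 110, so their batch numbers differ by 110 mod 20 = 10.
gcd(110, 20) = 10, so the sample visits 20/10 = 2 distinct residues mod 20.
Start 81 is batch 1; the batches hit are 1, 11.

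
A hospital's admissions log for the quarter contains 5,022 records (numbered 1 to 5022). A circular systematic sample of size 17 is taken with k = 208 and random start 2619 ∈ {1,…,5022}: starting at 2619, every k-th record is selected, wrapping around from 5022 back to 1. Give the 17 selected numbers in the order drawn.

2619, 2827, 3035, 3243, 3451, 3659, 3867, 4075, 4283, 4491, 4699, 4907, 93, 301, 509, 717, 925

Selection 1: 2619
Selection 2: 2619 + 208 = 2827
Selection 3: 2827 + 208 = 3035
Selection 4: 3035 + 208 = 3243
Selection 5: 3243 + 208 = 3451
Selection 6: 3451 + 208 = 3659
Selection 7: 3659 + 208 = 3867
Selection 8: 3867 + 208 = 4075
Selection 9: 4075 + 208 = 4283
Selection 10: 4283 + 208 = 4491
Selection 11: 4491 + 208 = 4699
Selection 12: 4699 + 208 = 4907
Selection 13: 4907 + 208 = 5115 → 5115 − 5022 = 93
Selection 14: 93 + 208 = 301
Selection 15: 301 + 208 = 509
Selection 16: 509 + 208 = 717
Selection 17: 717 + 208 = 925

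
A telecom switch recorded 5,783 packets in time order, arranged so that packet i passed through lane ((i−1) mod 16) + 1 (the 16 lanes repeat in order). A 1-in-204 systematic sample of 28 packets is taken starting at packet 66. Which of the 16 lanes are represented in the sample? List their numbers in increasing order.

2, 6, 10, 14

Consecutive selections differ by k = 204, so their lane numbers differ by 204 mod 16 = 12.
gcd(204, 16) = 4, so the sample visits 16/4 = 4 distinct residues mod 16.
Start 66 is lane 2; the lanes hit are 2, 6, 10, 14.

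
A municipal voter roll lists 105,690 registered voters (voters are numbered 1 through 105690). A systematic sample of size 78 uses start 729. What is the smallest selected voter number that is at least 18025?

k = 105690/78 = 1355
Steps past start: ⌈(18025 − 729)/1355⌉ = ⌈17296/1355⌉ = 13
Selected voter: 729 + 13×1355 = 18344

18344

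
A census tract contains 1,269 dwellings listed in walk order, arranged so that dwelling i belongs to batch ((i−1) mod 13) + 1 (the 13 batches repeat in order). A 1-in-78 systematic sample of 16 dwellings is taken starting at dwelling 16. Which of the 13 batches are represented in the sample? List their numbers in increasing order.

3

Consecutive selections differ by k = 78, so their batch numbers differ by 78 mod 13 = 0.
gcd(78, 13) = 13, so the sample visits 13/13 = 1 distinct residues mod 13.
Start 16 is batch 3; the batches hit are 3.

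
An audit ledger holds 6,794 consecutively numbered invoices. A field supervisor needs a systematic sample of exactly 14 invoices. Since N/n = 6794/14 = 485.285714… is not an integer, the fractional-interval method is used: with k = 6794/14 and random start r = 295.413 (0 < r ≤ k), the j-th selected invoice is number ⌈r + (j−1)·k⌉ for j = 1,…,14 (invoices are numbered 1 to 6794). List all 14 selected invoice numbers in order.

j=1: r + 0k = 295.413 → ⌈·⌉ = 296
j=2: r + 1k = 780.698714… → ⌈·⌉ = 781
j=3: r + 2k = 1265.984428… → ⌈·⌉ = 1266
j=4: r + 3k = 1751.270142… → ⌈·⌉ = 1752
j=5: r + 4k = 2236.555857… → ⌈·⌉ = 2237
j=6: r + 5k = 2721.841571… → ⌈·⌉ = 2722
j=7: r + 6k = 3207.127285… → ⌈·⌉ = 3208
j=8: r + 7k = 3692.413 → ⌈·⌉ = 3693
j=9: r + 8k = 4177.698714… → ⌈·⌉ = 4178
j=10: r + 9k = 4662.984428… → ⌈·⌉ = 4663
j=11: r + 10k = 5148.270142… → ⌈·⌉ = 5149
j=12: r + 11k = 5633.555857… → ⌈·⌉ = 5634
j=13: r + 12k = 6118.841571… → ⌈·⌉ = 6119
j=14: r + 13k = 6604.127285… → ⌈·⌉ = 6605

296, 781, 1266, 1752, 2237, 2722, 3208, 3693, 4178, 4663, 5149, 5634, 6119, 6605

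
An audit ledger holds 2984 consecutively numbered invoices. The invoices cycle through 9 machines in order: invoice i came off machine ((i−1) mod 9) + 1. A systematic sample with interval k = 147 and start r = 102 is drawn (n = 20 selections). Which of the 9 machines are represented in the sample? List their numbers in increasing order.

Consecutive selections differ by k = 147, so their machine numbers differ by 147 mod 9 = 3.
gcd(147, 9) = 3, so the sample visits 9/3 = 3 distinct residues mod 9.
Start 102 is machine 3; the machines hit are 3, 6, 9.

3, 6, 9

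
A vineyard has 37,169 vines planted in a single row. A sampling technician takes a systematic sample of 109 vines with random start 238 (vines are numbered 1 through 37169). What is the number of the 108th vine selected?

36725

k = 37169/109 = 341
108th selection = r + (108−1)·k = 238 + 107×341 = 238 + 36487 = 36725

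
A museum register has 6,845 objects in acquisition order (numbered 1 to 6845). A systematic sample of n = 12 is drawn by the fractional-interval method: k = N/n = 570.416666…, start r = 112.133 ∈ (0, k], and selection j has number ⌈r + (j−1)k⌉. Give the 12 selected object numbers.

113, 683, 1253, 1824, 2394, 2965, 3535, 4106, 4676, 5246, 5817, 6387

j=1: r + 0k = 112.133 → ⌈·⌉ = 113
j=2: r + 1k = 682.549666… → ⌈·⌉ = 683
j=3: r + 2k = 1252.966333… → ⌈·⌉ = 1253
j=4: r + 3k = 1823.383 → ⌈·⌉ = 1824
j=5: r + 4k = 2393.799666… → ⌈·⌉ = 2394
j=6: r + 5k = 2964.216333… → ⌈·⌉ = 2965
j=7: r + 6k = 3534.633 → ⌈·⌉ = 3535
j=8: r + 7k = 4105.049666… → ⌈·⌉ = 4106
j=9: r + 8k = 4675.466333… → ⌈·⌉ = 4676
j=10: r + 9k = 5245.883 → ⌈·⌉ = 5246
j=11: r + 10k = 5816.299666… → ⌈·⌉ = 5817
j=12: r + 11k = 6386.716333… → ⌈·⌉ = 6387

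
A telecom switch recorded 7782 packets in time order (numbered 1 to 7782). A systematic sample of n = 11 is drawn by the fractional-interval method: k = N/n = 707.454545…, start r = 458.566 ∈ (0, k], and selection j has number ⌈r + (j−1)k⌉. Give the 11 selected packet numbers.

j=1: r + 0k = 458.566 → ⌈·⌉ = 459
j=2: r + 1k = 1166.020545… → ⌈·⌉ = 1167
j=3: r + 2k = 1873.475090… → ⌈·⌉ = 1874
j=4: r + 3k = 2580.929636… → ⌈·⌉ = 2581
j=5: r + 4k = 3288.384181… → ⌈·⌉ = 3289
j=6: r + 5k = 3995.838727… → ⌈·⌉ = 3996
j=7: r + 6k = 4703.293272… → ⌈·⌉ = 4704
j=8: r + 7k = 5410.747818… → ⌈·⌉ = 5411
j=9: r + 8k = 6118.202363… → ⌈·⌉ = 6119
j=10: r + 9k = 6825.656909… → ⌈·⌉ = 6826
j=11: r + 10k = 7533.111454… → ⌈·⌉ = 7534

459, 1167, 1874, 2581, 3289, 3996, 4704, 5411, 6119, 6826, 7534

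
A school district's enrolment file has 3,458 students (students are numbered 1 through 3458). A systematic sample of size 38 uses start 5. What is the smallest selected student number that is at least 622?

k = 3458/38 = 91
Steps past start: ⌈(622 − 5)/91⌉ = ⌈617/91⌉ = 7
Selected student: 5 + 7×91 = 642

642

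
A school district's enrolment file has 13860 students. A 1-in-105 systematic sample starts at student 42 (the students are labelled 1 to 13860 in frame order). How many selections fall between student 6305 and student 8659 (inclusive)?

23

k = 105
First selection ≥ 6305: 42 + ⌈(6305−42)/105⌉·105 = 42 + 60×105 = 6342
Last selection ≤ 8659: 42 + ⌊(8659−42)/105⌋·105 = 42 + 82×105 = 8652
Count = 82 − 60 + 1 = 23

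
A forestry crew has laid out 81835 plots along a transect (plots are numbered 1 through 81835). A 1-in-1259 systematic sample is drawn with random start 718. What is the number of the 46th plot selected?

k = 1259
46th selection = r + (46−1)·k = 718 + 45×1259 = 718 + 56655 = 57373

57373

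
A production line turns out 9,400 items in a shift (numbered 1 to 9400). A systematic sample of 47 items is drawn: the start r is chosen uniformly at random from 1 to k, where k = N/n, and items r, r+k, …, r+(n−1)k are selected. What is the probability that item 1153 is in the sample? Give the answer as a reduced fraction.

1/200

k = 9400/47 = 200.
Item 1153 is selected iff r ≡ 1153 (mod 200); exactly one such r in {1,…,200}.
Inclusion probability = 1/200.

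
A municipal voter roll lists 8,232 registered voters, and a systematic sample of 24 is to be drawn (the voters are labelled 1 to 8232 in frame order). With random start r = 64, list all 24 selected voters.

64, 407, 750, 1093, 1436, 1779, 2122, 2465, 2808, 3151, 3494, 3837, 4180, 4523, 4866, 5209, 5552, 5895, 6238, 6581, 6924, 7267, 7610, 7953

k = N/n = 8232/24 = 343
voter 1: 64
voter 2: 64 + 343 = 407
voter 3: 407 + 343 = 750
voter 4: 750 + 343 = 1093
voter 5: 1093 + 343 = 1436
voter 6: 1436 + 343 = 1779
voter 7: 1779 + 343 = 2122
voter 8: 2122 + 343 = 2465
voter 9: 2465 + 343 = 2808
voter 10: 2808 + 343 = 3151
voter 11: 3151 + 343 = 3494
voter 12: 3494 + 343 = 3837
voter 13: 3837 + 343 = 4180
voter 14: 4180 + 343 = 4523
voter 15: 4523 + 343 = 4866
voter 16: 4866 + 343 = 5209
voter 17: 5209 + 343 = 5552
voter 18: 5552 + 343 = 5895
voter 19: 5895 + 343 = 6238
voter 20: 6238 + 343 = 6581
voter 21: 6581 + 343 = 6924
voter 22: 6924 + 343 = 7267
voter 23: 7267 + 343 = 7610
voter 24: 7610 + 343 = 7953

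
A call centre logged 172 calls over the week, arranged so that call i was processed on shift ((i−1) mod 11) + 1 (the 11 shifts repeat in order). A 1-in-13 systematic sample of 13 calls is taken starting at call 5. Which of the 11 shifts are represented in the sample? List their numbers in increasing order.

1, 2, 3, 4, 5, 6, 7, 8, 9, 10, 11

Consecutive selections differ by k = 13, so their shift numbers differ by 13 mod 11 = 2.
gcd(13, 11) = 1, so the sample visits 11/1 = 11 distinct residues mod 11.
Start 5 is shift 5; the shifts hit are 1, 2, 3, 4, 5, 6, 7, 8, 9, 10, 11.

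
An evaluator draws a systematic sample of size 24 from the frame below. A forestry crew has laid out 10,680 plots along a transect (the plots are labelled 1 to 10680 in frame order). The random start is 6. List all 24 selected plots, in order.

k = N/n = 10680/24 = 445
plot 1: 6
plot 2: 6 + 445 = 451
plot 3: 451 + 445 = 896
plot 4: 896 + 445 = 1341
plot 5: 1341 + 445 = 1786
plot 6: 1786 + 445 = 2231
plot 7: 2231 + 445 = 2676
plot 8: 2676 + 445 = 3121
plot 9: 3121 + 445 = 3566
plot 10: 3566 + 445 = 4011
plot 11: 4011 + 445 = 4456
plot 12: 4456 + 445 = 4901
plot 13: 4901 + 445 = 5346
plot 14: 5346 + 445 = 5791
plot 15: 5791 + 445 = 6236
plot 16: 6236 + 445 = 6681
plot 17: 6681 + 445 = 7126
plot 18: 7126 + 445 = 7571
plot 19: 7571 + 445 = 8016
plot 20: 8016 + 445 = 8461
plot 21: 8461 + 445 = 8906
plot 22: 8906 + 445 = 9351
plot 23: 9351 + 445 = 9796
plot 24: 9796 + 445 = 10241

6, 451, 896, 1341, 1786, 2231, 2676, 3121, 3566, 4011, 4456, 4901, 5346, 5791, 6236, 6681, 7126, 7571, 8016, 8461, 8906, 9351, 9796, 10241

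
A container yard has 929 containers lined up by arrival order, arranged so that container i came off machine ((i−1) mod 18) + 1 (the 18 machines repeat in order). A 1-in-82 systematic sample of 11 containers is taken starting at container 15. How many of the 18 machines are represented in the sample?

9

Consecutive selections differ by k = 82, so their machine numbers differ by 82 mod 18 = 10.
gcd(82, 18) = 2, so the sample visits 18/2 = 9 distinct residues mod 18.
Start 15 is machine 15; the machines hit are 1, 3, 5, 7, 9, 11, 13, 15, 17.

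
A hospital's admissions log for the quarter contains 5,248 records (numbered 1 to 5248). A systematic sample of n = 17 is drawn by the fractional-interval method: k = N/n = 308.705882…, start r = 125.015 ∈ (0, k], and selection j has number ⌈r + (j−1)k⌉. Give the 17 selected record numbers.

126, 434, 743, 1052, 1360, 1669, 1978, 2286, 2595, 2904, 3213, 3521, 3830, 4139, 4447, 4756, 5065

j=1: r + 0k = 125.015 → ⌈·⌉ = 126
j=2: r + 1k = 433.720882… → ⌈·⌉ = 434
j=3: r + 2k = 742.426764… → ⌈·⌉ = 743
j=4: r + 3k = 1051.132647… → ⌈·⌉ = 1052
j=5: r + 4k = 1359.838529… → ⌈·⌉ = 1360
j=6: r + 5k = 1668.544411… → ⌈·⌉ = 1669
j=7: r + 6k = 1977.250294… → ⌈·⌉ = 1978
j=8: r + 7k = 2285.956176… → ⌈·⌉ = 2286
j=9: r + 8k = 2594.662058… → ⌈·⌉ = 2595
j=10: r + 9k = 2903.367941… → ⌈·⌉ = 2904
j=11: r + 10k = 3212.073823… → ⌈·⌉ = 3213
j=12: r + 11k = 3520.779705… → ⌈·⌉ = 3521
j=13: r + 12k = 3829.485588… → ⌈·⌉ = 3830
j=14: r + 13k = 4138.191470… → ⌈·⌉ = 4139
j=15: r + 14k = 4446.897352… → ⌈·⌉ = 4447
j=16: r + 15k = 4755.603235… → ⌈·⌉ = 4756
j=17: r + 16k = 5064.309117… → ⌈·⌉ = 5065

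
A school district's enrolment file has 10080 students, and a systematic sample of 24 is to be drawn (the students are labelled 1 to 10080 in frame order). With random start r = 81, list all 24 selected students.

k = N/n = 10080/24 = 420
student 1: 81
student 2: 81 + 420 = 501
student 3: 501 + 420 = 921
student 4: 921 + 420 = 1341
student 5: 1341 + 420 = 1761
student 6: 1761 + 420 = 2181
student 7: 2181 + 420 = 2601
student 8: 2601 + 420 = 3021
student 9: 3021 + 420 = 3441
student 10: 3441 + 420 = 3861
student 11: 3861 + 420 = 4281
student 12: 4281 + 420 = 4701
student 13: 4701 + 420 = 5121
student 14: 5121 + 420 = 5541
student 15: 5541 + 420 = 5961
student 16: 5961 + 420 = 6381
student 17: 6381 + 420 = 6801
student 18: 6801 + 420 = 7221
student 19: 7221 + 420 = 7641
student 20: 7641 + 420 = 8061
student 21: 8061 + 420 = 8481
student 22: 8481 + 420 = 8901
student 23: 8901 + 420 = 9321
student 24: 9321 + 420 = 9741

81, 501, 921, 1341, 1761, 2181, 2601, 3021, 3441, 3861, 4281, 4701, 5121, 5541, 5961, 6381, 6801, 7221, 7641, 8061, 8481, 8901, 9321, 9741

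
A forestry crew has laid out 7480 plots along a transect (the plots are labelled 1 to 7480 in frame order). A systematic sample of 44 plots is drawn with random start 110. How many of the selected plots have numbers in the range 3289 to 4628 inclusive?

k = 7480/44 = 170
First selection ≥ 3289: 110 + ⌈(3289−110)/170⌉·170 = 110 + 19×170 = 3340
Last selection ≤ 4628: 110 + ⌊(4628−110)/170⌋·170 = 110 + 26×170 = 4530
Count = 26 − 19 + 1 = 8

8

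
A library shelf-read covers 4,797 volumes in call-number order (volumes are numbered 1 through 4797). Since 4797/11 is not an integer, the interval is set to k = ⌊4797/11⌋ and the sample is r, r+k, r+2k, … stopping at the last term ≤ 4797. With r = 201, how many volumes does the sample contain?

11

k = ⌊4797/11⌋ = 436
Achieved size = ⌊(4797 − 201)/436⌋ + 1 = ⌊4596/436⌋ + 1 = 10 + 1 = 11
(last selection: 201 + 10×436 = 4561 ≤ 4797; next would be 4997 > 4797)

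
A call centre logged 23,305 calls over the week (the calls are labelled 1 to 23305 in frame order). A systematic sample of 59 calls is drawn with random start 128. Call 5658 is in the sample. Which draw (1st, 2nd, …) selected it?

k = 23305/59 = 395
position = (5658 − 128)/395 + 1 = 5530/395 + 1 = 14 + 1 = 15

15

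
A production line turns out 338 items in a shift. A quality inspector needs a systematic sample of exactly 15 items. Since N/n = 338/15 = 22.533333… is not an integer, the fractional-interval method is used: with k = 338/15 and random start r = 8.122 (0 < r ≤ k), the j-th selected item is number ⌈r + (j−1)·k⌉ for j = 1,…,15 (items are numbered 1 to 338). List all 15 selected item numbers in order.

9, 31, 54, 76, 99, 121, 144, 166, 189, 211, 234, 256, 279, 302, 324

j=1: r + 0k = 8.122 → ⌈·⌉ = 9
j=2: r + 1k = 30.655333… → ⌈·⌉ = 31
j=3: r + 2k = 53.188666… → ⌈·⌉ = 54
j=4: r + 3k = 75.722 → ⌈·⌉ = 76
j=5: r + 4k = 98.255333… → ⌈·⌉ = 99
j=6: r + 5k = 120.788666… → ⌈·⌉ = 121
j=7: r + 6k = 143.322 → ⌈·⌉ = 144
j=8: r + 7k = 165.855333… → ⌈·⌉ = 166
j=9: r + 8k = 188.388666… → ⌈·⌉ = 189
j=10: r + 9k = 210.922 → ⌈·⌉ = 211
j=11: r + 10k = 233.455333… → ⌈·⌉ = 234
j=12: r + 11k = 255.988666… → ⌈·⌉ = 256
j=13: r + 12k = 278.522 → ⌈·⌉ = 279
j=14: r + 13k = 301.055333… → ⌈·⌉ = 302
j=15: r + 14k = 323.588666… → ⌈·⌉ = 324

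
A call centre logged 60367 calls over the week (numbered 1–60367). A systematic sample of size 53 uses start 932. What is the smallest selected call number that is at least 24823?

k = 60367/53 = 1139
Steps past start: ⌈(24823 − 932)/1139⌉ = ⌈23891/1139⌉ = 21
Selected call: 932 + 21×1139 = 24851

24851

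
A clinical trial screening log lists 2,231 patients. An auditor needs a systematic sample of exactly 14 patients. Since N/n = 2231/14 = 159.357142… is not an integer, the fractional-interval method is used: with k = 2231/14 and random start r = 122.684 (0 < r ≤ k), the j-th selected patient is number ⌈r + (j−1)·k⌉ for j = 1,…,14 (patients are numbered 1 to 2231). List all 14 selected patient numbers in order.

123, 283, 442, 601, 761, 920, 1079, 1239, 1398, 1557, 1717, 1876, 2035, 2195

j=1: r + 0k = 122.684 → ⌈·⌉ = 123
j=2: r + 1k = 282.041142… → ⌈·⌉ = 283
j=3: r + 2k = 441.398285… → ⌈·⌉ = 442
j=4: r + 3k = 600.755428… → ⌈·⌉ = 601
j=5: r + 4k = 760.112571… → ⌈·⌉ = 761
j=6: r + 5k = 919.469714… → ⌈·⌉ = 920
j=7: r + 6k = 1078.826857… → ⌈·⌉ = 1079
j=8: r + 7k = 1238.184 → ⌈·⌉ = 1239
j=9: r + 8k = 1397.541142… → ⌈·⌉ = 1398
j=10: r + 9k = 1556.898285… → ⌈·⌉ = 1557
j=11: r + 10k = 1716.255428… → ⌈·⌉ = 1717
j=12: r + 11k = 1875.612571… → ⌈·⌉ = 1876
j=13: r + 12k = 2034.969714… → ⌈·⌉ = 2035
j=14: r + 13k = 2194.326857… → ⌈·⌉ = 2195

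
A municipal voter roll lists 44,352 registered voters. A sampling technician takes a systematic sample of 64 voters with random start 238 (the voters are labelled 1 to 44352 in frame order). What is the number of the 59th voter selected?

40432

k = 44352/64 = 693
59th selection = r + (59−1)·k = 238 + 58×693 = 238 + 40194 = 40432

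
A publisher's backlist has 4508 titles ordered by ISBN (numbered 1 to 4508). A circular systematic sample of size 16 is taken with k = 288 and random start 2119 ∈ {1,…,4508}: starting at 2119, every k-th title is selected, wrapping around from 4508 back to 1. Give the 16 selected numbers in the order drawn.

2119, 2407, 2695, 2983, 3271, 3559, 3847, 4135, 4423, 203, 491, 779, 1067, 1355, 1643, 1931

Selection 1: 2119
Selection 2: 2119 + 288 = 2407
Selection 3: 2407 + 288 = 2695
Selection 4: 2695 + 288 = 2983
Selection 5: 2983 + 288 = 3271
Selection 6: 3271 + 288 = 3559
Selection 7: 3559 + 288 = 3847
Selection 8: 3847 + 288 = 4135
Selection 9: 4135 + 288 = 4423
Selection 10: 4423 + 288 = 4711 → 4711 − 4508 = 203
Selection 11: 203 + 288 = 491
Selection 12: 491 + 288 = 779
Selection 13: 779 + 288 = 1067
Selection 14: 1067 + 288 = 1355
Selection 15: 1355 + 288 = 1643
Selection 16: 1643 + 288 = 1931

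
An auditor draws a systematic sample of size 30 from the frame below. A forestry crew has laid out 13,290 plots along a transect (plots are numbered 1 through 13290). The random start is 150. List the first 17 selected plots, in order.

150, 593, 1036, 1479, 1922, 2365, 2808, 3251, 3694, 4137, 4580, 5023, 5466, 5909, 6352, 6795, 7238

k = N/n = 13290/30 = 443
plot 1: 150
plot 2: 150 + 443 = 593
plot 3: 593 + 443 = 1036
plot 4: 1036 + 443 = 1479
plot 5: 1479 + 443 = 1922
plot 6: 1922 + 443 = 2365
plot 7: 2365 + 443 = 2808
plot 8: 2808 + 443 = 3251
plot 9: 3251 + 443 = 3694
plot 10: 3694 + 443 = 4137
plot 11: 4137 + 443 = 4580
plot 12: 4580 + 443 = 5023
plot 13: 5023 + 443 = 5466
plot 14: 5466 + 443 = 5909
plot 15: 5909 + 443 = 6352
plot 16: 6352 + 443 = 6795
plot 17: 6795 + 443 = 7238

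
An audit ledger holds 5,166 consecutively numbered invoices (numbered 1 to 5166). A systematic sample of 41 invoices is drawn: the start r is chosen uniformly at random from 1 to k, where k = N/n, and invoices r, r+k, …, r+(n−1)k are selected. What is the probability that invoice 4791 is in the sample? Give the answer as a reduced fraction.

1/126

k = 5166/41 = 126.
Invoice 4791 is selected iff r ≡ 4791 (mod 126); exactly one such r in {1,…,126}.
Inclusion probability = 1/126.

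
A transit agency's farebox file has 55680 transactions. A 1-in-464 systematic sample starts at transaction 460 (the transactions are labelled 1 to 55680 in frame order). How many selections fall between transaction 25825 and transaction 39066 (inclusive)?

k = 464
First selection ≥ 25825: 460 + ⌈(25825−460)/464⌉·464 = 460 + 55×464 = 25980
Last selection ≤ 39066: 460 + ⌊(39066−460)/464⌋·464 = 460 + 83×464 = 38972
Count = 83 − 55 + 1 = 29

29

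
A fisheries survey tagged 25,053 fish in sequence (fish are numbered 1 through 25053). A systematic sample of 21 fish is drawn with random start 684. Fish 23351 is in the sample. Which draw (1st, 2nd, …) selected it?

20

k = 25053/21 = 1193
position = (23351 − 684)/1193 + 1 = 22667/1193 + 1 = 19 + 1 = 20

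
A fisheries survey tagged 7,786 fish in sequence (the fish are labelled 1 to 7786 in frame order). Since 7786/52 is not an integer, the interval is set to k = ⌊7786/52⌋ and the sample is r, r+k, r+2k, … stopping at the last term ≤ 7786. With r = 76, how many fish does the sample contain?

52

k = ⌊7786/52⌋ = 149
Achieved size = ⌊(7786 − 76)/149⌋ + 1 = ⌊7710/149⌋ + 1 = 51 + 1 = 52
(last selection: 76 + 51×149 = 7675 ≤ 7786; next would be 7824 > 7786)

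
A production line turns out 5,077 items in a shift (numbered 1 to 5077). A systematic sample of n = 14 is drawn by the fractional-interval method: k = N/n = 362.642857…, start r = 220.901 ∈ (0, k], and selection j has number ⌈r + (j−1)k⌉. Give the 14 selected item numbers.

j=1: r + 0k = 220.901 → ⌈·⌉ = 221
j=2: r + 1k = 583.543857… → ⌈·⌉ = 584
j=3: r + 2k = 946.186714… → ⌈·⌉ = 947
j=4: r + 3k = 1308.829571… → ⌈·⌉ = 1309
j=5: r + 4k = 1671.472428… → ⌈·⌉ = 1672
j=6: r + 5k = 2034.115285… → ⌈·⌉ = 2035
j=7: r + 6k = 2396.758142… → ⌈·⌉ = 2397
j=8: r + 7k = 2759.401 → ⌈·⌉ = 2760
j=9: r + 8k = 3122.043857… → ⌈·⌉ = 3123
j=10: r + 9k = 3484.686714… → ⌈·⌉ = 3485
j=11: r + 10k = 3847.329571… → ⌈·⌉ = 3848
j=12: r + 11k = 4209.972428… → ⌈·⌉ = 4210
j=13: r + 12k = 4572.615285… → ⌈·⌉ = 4573
j=14: r + 13k = 4935.258142… → ⌈·⌉ = 4936

221, 584, 947, 1309, 1672, 2035, 2397, 2760, 3123, 3485, 3848, 4210, 4573, 4936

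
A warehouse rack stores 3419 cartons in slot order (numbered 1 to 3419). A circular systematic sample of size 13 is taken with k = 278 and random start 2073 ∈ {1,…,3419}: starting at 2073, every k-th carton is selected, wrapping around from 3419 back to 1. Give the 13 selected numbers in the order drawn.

Selection 1: 2073
Selection 2: 2073 + 278 = 2351
Selection 3: 2351 + 278 = 2629
Selection 4: 2629 + 278 = 2907
Selection 5: 2907 + 278 = 3185
Selection 6: 3185 + 278 = 3463 → 3463 − 3419 = 44
Selection 7: 44 + 278 = 322
Selection 8: 322 + 278 = 600
Selection 9: 600 + 278 = 878
Selection 10: 878 + 278 = 1156
Selection 11: 1156 + 278 = 1434
Selection 12: 1434 + 278 = 1712
Selection 13: 1712 + 278 = 1990

2073, 2351, 2629, 2907, 3185, 44, 322, 600, 878, 1156, 1434, 1712, 1990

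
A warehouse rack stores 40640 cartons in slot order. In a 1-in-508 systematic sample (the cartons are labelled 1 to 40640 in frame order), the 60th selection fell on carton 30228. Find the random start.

256

k = 508
r = 30228 − (60−1)×508 = 30228 − 29972 = 256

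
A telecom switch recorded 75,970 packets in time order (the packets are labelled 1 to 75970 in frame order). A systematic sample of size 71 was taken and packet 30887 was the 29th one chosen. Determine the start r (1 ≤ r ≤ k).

927

k = 75970/71 = 1070
r = 30887 − (29−1)×1070 = 30887 − 29960 = 927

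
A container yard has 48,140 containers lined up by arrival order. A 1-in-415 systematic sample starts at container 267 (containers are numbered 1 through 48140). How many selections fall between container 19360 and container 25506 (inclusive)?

k = 415
First selection ≥ 19360: 267 + ⌈(19360−267)/415⌉·415 = 267 + 47×415 = 19772
Last selection ≤ 25506: 267 + ⌊(25506−267)/415⌋·415 = 267 + 60×415 = 25167
Count = 60 − 47 + 1 = 14

14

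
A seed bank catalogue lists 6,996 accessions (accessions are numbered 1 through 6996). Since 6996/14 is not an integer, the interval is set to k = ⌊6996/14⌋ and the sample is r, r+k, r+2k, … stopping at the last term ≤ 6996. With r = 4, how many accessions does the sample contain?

15

k = ⌊6996/14⌋ = 499
Achieved size = ⌊(6996 − 4)/499⌋ + 1 = ⌊6992/499⌋ + 1 = 14 + 1 = 15
(last selection: 4 + 14×499 = 6990 ≤ 6996; next would be 7489 > 6996)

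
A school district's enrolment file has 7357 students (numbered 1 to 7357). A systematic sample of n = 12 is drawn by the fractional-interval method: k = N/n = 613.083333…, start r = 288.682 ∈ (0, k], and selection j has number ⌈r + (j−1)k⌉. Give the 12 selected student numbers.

289, 902, 1515, 2128, 2742, 3355, 3968, 4581, 5194, 5807, 6420, 7033

j=1: r + 0k = 288.682 → ⌈·⌉ = 289
j=2: r + 1k = 901.765333… → ⌈·⌉ = 902
j=3: r + 2k = 1514.848666… → ⌈·⌉ = 1515
j=4: r + 3k = 2127.932 → ⌈·⌉ = 2128
j=5: r + 4k = 2741.015333… → ⌈·⌉ = 2742
j=6: r + 5k = 3354.098666… → ⌈·⌉ = 3355
j=7: r + 6k = 3967.182 → ⌈·⌉ = 3968
j=8: r + 7k = 4580.265333… → ⌈·⌉ = 4581
j=9: r + 8k = 5193.348666… → ⌈·⌉ = 5194
j=10: r + 9k = 5806.432 → ⌈·⌉ = 5807
j=11: r + 10k = 6419.515333… → ⌈·⌉ = 6420
j=12: r + 11k = 7032.598666… → ⌈·⌉ = 7033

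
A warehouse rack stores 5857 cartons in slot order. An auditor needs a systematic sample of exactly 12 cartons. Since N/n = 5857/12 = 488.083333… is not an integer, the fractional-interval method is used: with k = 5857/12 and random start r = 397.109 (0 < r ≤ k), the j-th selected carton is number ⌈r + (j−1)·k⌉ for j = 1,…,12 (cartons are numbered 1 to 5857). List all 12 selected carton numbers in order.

398, 886, 1374, 1862, 2350, 2838, 3326, 3814, 4302, 4790, 5278, 5767

j=1: r + 0k = 397.109 → ⌈·⌉ = 398
j=2: r + 1k = 885.192333… → ⌈·⌉ = 886
j=3: r + 2k = 1373.275666… → ⌈·⌉ = 1374
j=4: r + 3k = 1861.359 → ⌈·⌉ = 1862
j=5: r + 4k = 2349.442333… → ⌈·⌉ = 2350
j=6: r + 5k = 2837.525666… → ⌈·⌉ = 2838
j=7: r + 6k = 3325.609 → ⌈·⌉ = 3326
j=8: r + 7k = 3813.692333… → ⌈·⌉ = 3814
j=9: r + 8k = 4301.775666… → ⌈·⌉ = 4302
j=10: r + 9k = 4789.859 → ⌈·⌉ = 4790
j=11: r + 10k = 5277.942333… → ⌈·⌉ = 5278
j=12: r + 11k = 5766.025666… → ⌈·⌉ = 5767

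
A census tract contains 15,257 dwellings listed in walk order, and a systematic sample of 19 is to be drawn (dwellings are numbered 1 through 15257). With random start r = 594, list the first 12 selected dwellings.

k = N/n = 15257/19 = 803
dwelling 1: 594
dwelling 2: 594 + 803 = 1397
dwelling 3: 1397 + 803 = 2200
dwelling 4: 2200 + 803 = 3003
dwelling 5: 3003 + 803 = 3806
dwelling 6: 3806 + 803 = 4609
dwelling 7: 4609 + 803 = 5412
dwelling 8: 5412 + 803 = 6215
dwelling 9: 6215 + 803 = 7018
dwelling 10: 7018 + 803 = 7821
dwelling 11: 7821 + 803 = 8624
dwelling 12: 8624 + 803 = 9427

594, 1397, 2200, 3003, 3806, 4609, 5412, 6215, 7018, 7821, 8624, 9427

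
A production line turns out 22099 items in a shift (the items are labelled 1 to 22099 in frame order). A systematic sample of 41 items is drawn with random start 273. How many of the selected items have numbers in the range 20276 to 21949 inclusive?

k = 22099/41 = 539
First selection ≥ 20276: 273 + ⌈(20276−273)/539⌉·539 = 273 + 38×539 = 20755
Last selection ≤ 21949: 273 + ⌊(21949−273)/539⌋·539 = 273 + 40×539 = 21833
Count = 40 − 38 + 1 = 3

3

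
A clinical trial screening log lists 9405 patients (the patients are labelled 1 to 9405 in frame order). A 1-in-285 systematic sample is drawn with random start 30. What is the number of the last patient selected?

k = 285
33rd selection = r + (33−1)·k = 30 + 32×285 = 30 + 9120 = 9150

9150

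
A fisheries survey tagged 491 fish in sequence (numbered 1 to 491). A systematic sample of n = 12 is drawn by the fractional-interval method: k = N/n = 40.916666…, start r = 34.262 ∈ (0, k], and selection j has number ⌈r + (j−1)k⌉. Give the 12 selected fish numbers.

35, 76, 117, 158, 198, 239, 280, 321, 362, 403, 444, 485

j=1: r + 0k = 34.262 → ⌈·⌉ = 35
j=2: r + 1k = 75.178666… → ⌈·⌉ = 76
j=3: r + 2k = 116.095333… → ⌈·⌉ = 117
j=4: r + 3k = 157.012 → ⌈·⌉ = 158
j=5: r + 4k = 197.928666… → ⌈·⌉ = 198
j=6: r + 5k = 238.845333… → ⌈·⌉ = 239
j=7: r + 6k = 279.762 → ⌈·⌉ = 280
j=8: r + 7k = 320.678666… → ⌈·⌉ = 321
j=9: r + 8k = 361.595333… → ⌈·⌉ = 362
j=10: r + 9k = 402.512 → ⌈·⌉ = 403
j=11: r + 10k = 443.428666… → ⌈·⌉ = 444
j=12: r + 11k = 484.345333… → ⌈·⌉ = 485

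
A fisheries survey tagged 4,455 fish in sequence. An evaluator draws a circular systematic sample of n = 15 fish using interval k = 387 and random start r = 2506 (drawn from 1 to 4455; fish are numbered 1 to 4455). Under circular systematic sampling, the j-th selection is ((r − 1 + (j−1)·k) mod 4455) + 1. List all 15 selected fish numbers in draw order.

Selection 1: 2506
Selection 2: 2506 + 387 = 2893
Selection 3: 2893 + 387 = 3280
Selection 4: 3280 + 387 = 3667
Selection 5: 3667 + 387 = 4054
Selection 6: 4054 + 387 = 4441
Selection 7: 4441 + 387 = 4828 → 4828 − 4455 = 373
Selection 8: 373 + 387 = 760
Selection 9: 760 + 387 = 1147
Selection 10: 1147 + 387 = 1534
Selection 11: 1534 + 387 = 1921
Selection 12: 1921 + 387 = 2308
Selection 13: 2308 + 387 = 2695
Selection 14: 2695 + 387 = 3082
Selection 15: 3082 + 387 = 3469

2506, 2893, 3280, 3667, 4054, 4441, 373, 760, 1147, 1534, 1921, 2308, 2695, 3082, 3469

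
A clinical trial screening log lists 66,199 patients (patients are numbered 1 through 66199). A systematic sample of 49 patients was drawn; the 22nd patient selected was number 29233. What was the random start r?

862

k = 66199/49 = 1351
r = 29233 − (22−1)×1351 = 29233 − 28371 = 862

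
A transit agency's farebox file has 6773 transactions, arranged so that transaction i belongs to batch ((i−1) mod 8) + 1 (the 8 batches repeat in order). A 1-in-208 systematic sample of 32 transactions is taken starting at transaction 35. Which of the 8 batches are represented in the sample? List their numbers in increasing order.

3

Consecutive selections differ by k = 208, so their batch numbers differ by 208 mod 8 = 0.
gcd(208, 8) = 8, so the sample visits 8/8 = 1 distinct residues mod 8.
Start 35 is batch 3; the batches hit are 3.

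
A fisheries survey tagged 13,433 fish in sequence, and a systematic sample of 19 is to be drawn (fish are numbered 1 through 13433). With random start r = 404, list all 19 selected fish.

404, 1111, 1818, 2525, 3232, 3939, 4646, 5353, 6060, 6767, 7474, 8181, 8888, 9595, 10302, 11009, 11716, 12423, 13130

k = N/n = 13433/19 = 707
fish 1: 404
fish 2: 404 + 707 = 1111
fish 3: 1111 + 707 = 1818
fish 4: 1818 + 707 = 2525
fish 5: 2525 + 707 = 3232
fish 6: 3232 + 707 = 3939
fish 7: 3939 + 707 = 4646
fish 8: 4646 + 707 = 5353
fish 9: 5353 + 707 = 6060
fish 10: 6060 + 707 = 6767
fish 11: 6767 + 707 = 7474
fish 12: 7474 + 707 = 8181
fish 13: 8181 + 707 = 8888
fish 14: 8888 + 707 = 9595
fish 15: 9595 + 707 = 10302
fish 16: 10302 + 707 = 11009
fish 17: 11009 + 707 = 11716
fish 18: 11716 + 707 = 12423
fish 19: 12423 + 707 = 13130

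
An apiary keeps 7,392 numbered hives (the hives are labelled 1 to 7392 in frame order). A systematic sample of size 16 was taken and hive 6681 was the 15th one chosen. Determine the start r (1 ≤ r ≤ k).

213

k = 7392/16 = 462
r = 6681 − (15−1)×462 = 6681 − 6468 = 213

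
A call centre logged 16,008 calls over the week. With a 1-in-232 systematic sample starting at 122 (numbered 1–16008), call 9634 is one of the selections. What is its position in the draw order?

42

k = 232
position = (9634 − 122)/232 + 1 = 9512/232 + 1 = 41 + 1 = 42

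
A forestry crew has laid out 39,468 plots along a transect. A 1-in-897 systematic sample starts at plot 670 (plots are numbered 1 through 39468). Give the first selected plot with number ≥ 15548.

k = 897
Steps past start: ⌈(15548 − 670)/897⌉ = ⌈14878/897⌉ = 17
Selected plot: 670 + 17×897 = 15919

15919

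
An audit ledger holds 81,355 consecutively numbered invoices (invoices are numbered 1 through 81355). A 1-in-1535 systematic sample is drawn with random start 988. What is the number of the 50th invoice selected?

k = 1535
50th selection = r + (50−1)·k = 988 + 49×1535 = 988 + 75215 = 76203

76203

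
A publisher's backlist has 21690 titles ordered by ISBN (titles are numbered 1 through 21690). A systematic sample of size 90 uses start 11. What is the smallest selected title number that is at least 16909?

k = 21690/90 = 241
Steps past start: ⌈(16909 − 11)/241⌉ = ⌈16898/241⌉ = 71
Selected title: 11 + 71×241 = 17122

17122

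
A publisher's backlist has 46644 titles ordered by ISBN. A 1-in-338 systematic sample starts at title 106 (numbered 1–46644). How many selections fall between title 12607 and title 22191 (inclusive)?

29

k = 338
First selection ≥ 12607: 106 + ⌈(12607−106)/338⌉·338 = 106 + 37×338 = 12612
Last selection ≤ 22191: 106 + ⌊(22191−106)/338⌋·338 = 106 + 65×338 = 22076
Count = 65 − 37 + 1 = 29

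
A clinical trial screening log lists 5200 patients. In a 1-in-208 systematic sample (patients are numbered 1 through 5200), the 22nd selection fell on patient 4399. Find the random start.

31

k = 208
r = 4399 − (22−1)×208 = 4399 − 4368 = 31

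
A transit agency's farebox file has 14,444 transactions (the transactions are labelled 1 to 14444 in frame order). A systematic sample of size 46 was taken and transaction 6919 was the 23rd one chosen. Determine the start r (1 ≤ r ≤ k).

11

k = 14444/46 = 314
r = 6919 − (23−1)×314 = 6919 − 6908 = 11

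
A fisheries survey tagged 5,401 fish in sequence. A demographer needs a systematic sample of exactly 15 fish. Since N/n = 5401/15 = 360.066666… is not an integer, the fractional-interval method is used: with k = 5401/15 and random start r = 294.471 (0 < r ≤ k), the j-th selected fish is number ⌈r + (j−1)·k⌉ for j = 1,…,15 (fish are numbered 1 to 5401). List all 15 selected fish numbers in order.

295, 655, 1015, 1375, 1735, 2095, 2455, 2815, 3176, 3536, 3896, 4256, 4616, 4976, 5336

j=1: r + 0k = 294.471 → ⌈·⌉ = 295
j=2: r + 1k = 654.537666… → ⌈·⌉ = 655
j=3: r + 2k = 1014.604333… → ⌈·⌉ = 1015
j=4: r + 3k = 1374.671 → ⌈·⌉ = 1375
j=5: r + 4k = 1734.737666… → ⌈·⌉ = 1735
j=6: r + 5k = 2094.804333… → ⌈·⌉ = 2095
j=7: r + 6k = 2454.871 → ⌈·⌉ = 2455
j=8: r + 7k = 2814.937666… → ⌈·⌉ = 2815
j=9: r + 8k = 3175.004333… → ⌈·⌉ = 3176
j=10: r + 9k = 3535.071 → ⌈·⌉ = 3536
j=11: r + 10k = 3895.137666… → ⌈·⌉ = 3896
j=12: r + 11k = 4255.204333… → ⌈·⌉ = 4256
j=13: r + 12k = 4615.271 → ⌈·⌉ = 4616
j=14: r + 13k = 4975.337666… → ⌈·⌉ = 4976
j=15: r + 14k = 5335.404333… → ⌈·⌉ = 5336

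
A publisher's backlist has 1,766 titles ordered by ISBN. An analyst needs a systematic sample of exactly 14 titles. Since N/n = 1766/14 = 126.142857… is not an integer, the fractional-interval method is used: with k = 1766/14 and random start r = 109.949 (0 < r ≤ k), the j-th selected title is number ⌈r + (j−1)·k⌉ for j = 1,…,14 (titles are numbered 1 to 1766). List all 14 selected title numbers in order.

110, 237, 363, 489, 615, 741, 867, 993, 1120, 1246, 1372, 1498, 1624, 1750

j=1: r + 0k = 109.949 → ⌈·⌉ = 110
j=2: r + 1k = 236.091857… → ⌈·⌉ = 237
j=3: r + 2k = 362.234714… → ⌈·⌉ = 363
j=4: r + 3k = 488.377571… → ⌈·⌉ = 489
j=5: r + 4k = 614.520428… → ⌈·⌉ = 615
j=6: r + 5k = 740.663285… → ⌈·⌉ = 741
j=7: r + 6k = 866.806142… → ⌈·⌉ = 867
j=8: r + 7k = 992.949 → ⌈·⌉ = 993
j=9: r + 8k = 1119.091857… → ⌈·⌉ = 1120
j=10: r + 9k = 1245.234714… → ⌈·⌉ = 1246
j=11: r + 10k = 1371.377571… → ⌈·⌉ = 1372
j=12: r + 11k = 1497.520428… → ⌈·⌉ = 1498
j=13: r + 12k = 1623.663285… → ⌈·⌉ = 1624
j=14: r + 13k = 1749.806142… → ⌈·⌉ = 1750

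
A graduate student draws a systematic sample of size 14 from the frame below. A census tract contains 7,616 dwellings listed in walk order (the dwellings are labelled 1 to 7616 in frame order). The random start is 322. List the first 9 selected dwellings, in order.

k = N/n = 7616/14 = 544
dwelling 1: 322
dwelling 2: 322 + 544 = 866
dwelling 3: 866 + 544 = 1410
dwelling 4: 1410 + 544 = 1954
dwelling 5: 1954 + 544 = 2498
dwelling 6: 2498 + 544 = 3042
dwelling 7: 3042 + 544 = 3586
dwelling 8: 3586 + 544 = 4130
dwelling 9: 4130 + 544 = 4674

322, 866, 1410, 1954, 2498, 3042, 3586, 4130, 4674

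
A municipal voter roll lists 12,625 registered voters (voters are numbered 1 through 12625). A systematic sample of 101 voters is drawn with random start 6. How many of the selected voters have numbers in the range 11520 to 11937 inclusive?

k = 12625/101 = 125
First selection ≥ 11520: 6 + ⌈(11520−6)/125⌉·125 = 6 + 93×125 = 11631
Last selection ≤ 11937: 6 + ⌊(11937−6)/125⌋·125 = 6 + 95×125 = 11881
Count = 95 − 93 + 1 = 3

3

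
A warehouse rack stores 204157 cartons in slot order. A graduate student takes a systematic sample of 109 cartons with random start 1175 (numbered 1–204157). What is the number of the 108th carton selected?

201586

k = 204157/109 = 1873
108th selection = r + (108−1)·k = 1175 + 107×1873 = 1175 + 200411 = 201586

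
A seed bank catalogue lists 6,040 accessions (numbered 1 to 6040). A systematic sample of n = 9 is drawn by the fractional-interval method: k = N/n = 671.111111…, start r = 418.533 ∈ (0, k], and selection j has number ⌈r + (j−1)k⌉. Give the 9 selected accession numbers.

419, 1090, 1761, 2432, 3103, 3775, 4446, 5117, 5788

j=1: r + 0k = 418.533 → ⌈·⌉ = 419
j=2: r + 1k = 1089.644111… → ⌈·⌉ = 1090
j=3: r + 2k = 1760.755222… → ⌈·⌉ = 1761
j=4: r + 3k = 2431.866333… → ⌈·⌉ = 2432
j=5: r + 4k = 3102.977444… → ⌈·⌉ = 3103
j=6: r + 5k = 3774.088555… → ⌈·⌉ = 3775
j=7: r + 6k = 4445.199666… → ⌈·⌉ = 4446
j=8: r + 7k = 5116.310777… → ⌈·⌉ = 5117
j=9: r + 8k = 5787.421888… → ⌈·⌉ = 5788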